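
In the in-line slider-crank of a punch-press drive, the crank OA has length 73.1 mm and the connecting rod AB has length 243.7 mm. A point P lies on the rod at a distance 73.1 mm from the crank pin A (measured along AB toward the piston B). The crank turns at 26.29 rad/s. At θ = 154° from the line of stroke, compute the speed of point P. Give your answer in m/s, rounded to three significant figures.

1.44

ω = 26.29 rad/s.  Crank-pin speed |V_A| = rω = 1.9218 m/s, perpendicular to OA.
Rod angle: sinφ = −(r/L) sinθ ⇒ φ = -7.556°; ω_rod = −rω cosθ/√(L²−r²sin²θ) = +7.1499 rad/s.
V_P = V_A + ω_rod × AP, with AP = 0.0731 m along the rod.
Components: V_Px = −rω sinθ − a·ω_rod·sinφ = -0.77374 m/s;  V_Py = rω cosθ + a·ω_rod·cosφ = -1.2092 m/s.
|V_P| = √(V_Px² + V_Py²) = 1.4355 m/s.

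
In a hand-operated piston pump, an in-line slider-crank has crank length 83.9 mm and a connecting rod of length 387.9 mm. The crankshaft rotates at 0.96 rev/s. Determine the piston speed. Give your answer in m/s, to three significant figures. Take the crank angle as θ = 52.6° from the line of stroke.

ω = 2π·0.96 = 6.032 rad/s
For an in-line slider-crank, x = r cosθ + √(L² − r² sin²θ), so v = −rω sinθ·[1 + r cosθ/√(L² − r² sin²θ)].
With r = 0.0839 m, L = 0.3879 m, θ = 52.6°: √(L² − r² sin²θ) = 0.38213 m.
v = −0.0839·6.032·0.79441·[1 + 0.0839·0.60738/0.38213] = -0.45564 m/s.
|v| = 0.45564 m/s.

0.456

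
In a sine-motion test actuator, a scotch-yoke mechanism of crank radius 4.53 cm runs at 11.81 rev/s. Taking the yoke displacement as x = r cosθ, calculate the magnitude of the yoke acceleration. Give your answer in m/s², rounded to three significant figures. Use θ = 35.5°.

ω = 74.2 rad/s (from 11.81 rev/s).
x = r cosθ ⇒ ẍ = −rω² cosθ (ω constant).
|a| = rω²|cosθ| = 0.0453·(74.2)²·|cos 35.5°| = 203.07 m/s².

203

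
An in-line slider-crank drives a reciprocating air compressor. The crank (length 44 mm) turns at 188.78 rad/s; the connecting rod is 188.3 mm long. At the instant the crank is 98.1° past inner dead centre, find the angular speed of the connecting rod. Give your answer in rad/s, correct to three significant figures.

6.39

ω = 188.8 rad/s
The rod makes angle φ with the slider axis where L sinφ = r sinθ; differentiating, L cosφ·φ̇ = r ω cosθ.
L cosφ = √(L² − r² sin²θ) = 0.18319 m.
|ω_rod| = r ω |cosθ| / √(L² − r² sin²θ) = 0.044·188.8·0.14090/0.18319 = 6.3888 rad/s.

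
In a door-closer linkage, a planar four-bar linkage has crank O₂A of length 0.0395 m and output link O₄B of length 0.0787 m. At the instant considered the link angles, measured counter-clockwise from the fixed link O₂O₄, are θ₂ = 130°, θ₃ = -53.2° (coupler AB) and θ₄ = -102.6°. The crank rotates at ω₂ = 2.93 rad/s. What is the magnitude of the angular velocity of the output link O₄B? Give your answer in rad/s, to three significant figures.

ω₂ = 2.93 rad/s
Differentiating the loop-closure r₂e^{iθ₂}+r₃e^{iθ₃}=r₁+r₄e^{iθ₄} gives r₂ω₂e^{iθ₂}+r₃ω₃e^{iθ₃}=r₄ω₄e^{iθ₄}.
Eliminating the other unknown: ω₄ = r₂ω₂ sin(θ₂−θ₃) / [r₄ sin(θ₄−θ₃)].
Numerator sine = -0.05582; denominator sine = -0.75927.
Result = 0.0395·2.93·(-0.05582) / (0.0787·(-0.75927)) = +0.10812 rad/s; magnitude 0.10812 rad/s.

0.108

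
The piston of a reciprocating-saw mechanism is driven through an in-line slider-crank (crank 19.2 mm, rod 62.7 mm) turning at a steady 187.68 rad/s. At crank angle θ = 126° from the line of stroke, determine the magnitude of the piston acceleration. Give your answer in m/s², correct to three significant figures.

459

ω = 187.7 rad/s
x(θ) = r cosθ + √(L² − r² sin²θ); with ω constant, a = ω²·d²x/dθ².
d²x/dθ² = −r cosθ − r²(cos2θ)/√u − r⁴ sin²2θ/(4u^{3/2}),  u = L² − r² sin²θ = 0.00369001 m².
Substituting r = 0.0192 m, L = 0.0627 m, θ = 126°: d²x/dθ² = +0.013024 m.
a = ω²·d²x/dθ² = (187.7)²·(+0.013024) = +458.74 m/s²;  |a| = 458.74 m/s².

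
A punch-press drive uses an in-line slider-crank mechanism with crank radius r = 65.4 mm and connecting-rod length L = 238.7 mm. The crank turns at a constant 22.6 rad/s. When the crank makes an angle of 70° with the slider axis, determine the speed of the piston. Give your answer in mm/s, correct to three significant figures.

ω = 22.6 rad/s
For an in-line slider-crank, x = r cosθ + √(L² − r² sin²θ), so v = −rω sinθ·[1 + r cosθ/√(L² − r² sin²θ)].
With r = 0.0654 m, L = 0.2387 m, θ = 70°: √(L² − r² sin²θ) = 0.23065 m.
v = −0.0654·22.6·0.93969·[1 + 0.0654·0.34202/0.23065] = -1.5236 m/s.
|v| = 1.5236 m/s = 1523.6 mm/s.

1520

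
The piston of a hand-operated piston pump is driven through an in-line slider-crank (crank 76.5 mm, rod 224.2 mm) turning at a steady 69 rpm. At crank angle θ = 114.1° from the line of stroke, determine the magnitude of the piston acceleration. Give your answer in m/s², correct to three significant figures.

2.56

ω = 2π·69/60 = 7.226 rad/s
x(θ) = r cosθ + √(L² − r² sin²θ); with ω constant, a = ω²·d²x/dθ².
d²x/dθ² = −r cosθ − r²(cos2θ)/√u − r⁴ sin²2θ/(4u^{3/2}),  u = L² − r² sin²θ = 0.0453892 m².
Substituting r = 0.0765 m, L = 0.2242 m, θ = 114.1°: d²x/dθ² = +0.049054 m.
a = ω²·d²x/dθ² = (7.226)²·(+0.049054) = +2.5611 m/s²;  |a| = 2.5611 m/s².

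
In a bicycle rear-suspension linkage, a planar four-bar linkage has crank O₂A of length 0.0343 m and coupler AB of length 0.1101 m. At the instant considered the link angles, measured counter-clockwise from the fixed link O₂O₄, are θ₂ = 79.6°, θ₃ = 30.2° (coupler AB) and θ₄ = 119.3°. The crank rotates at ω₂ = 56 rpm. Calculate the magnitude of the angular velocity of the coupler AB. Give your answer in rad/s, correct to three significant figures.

1.17

ω₂ = 5.864 rad/s (from 56 rpm).
Differentiating the loop-closure r₂e^{iθ₂}+r₃e^{iθ₃}=r₁+r₄e^{iθ₄} gives r₂ω₂e^{iθ₂}+r₃ω₃e^{iθ₃}=r₄ω₄e^{iθ₄}.
Eliminating the other unknown: ω₃ = r₂ω₂ sin(θ₄−θ₂) / [r₃ sin(θ₃−θ₄)].
Numerator sine = +0.63877; denominator sine = -0.99988.
Result = 0.0343·5.864·(+0.63877) / (0.1101·(-0.99988)) = -1.1671 rad/s; magnitude 1.1671 rad/s.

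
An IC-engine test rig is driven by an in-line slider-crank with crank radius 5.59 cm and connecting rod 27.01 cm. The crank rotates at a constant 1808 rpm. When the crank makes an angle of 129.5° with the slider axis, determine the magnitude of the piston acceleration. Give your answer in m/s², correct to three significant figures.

ω = 2π·1808/60 = 189.3 rad/s
x(θ) = r cosθ + √(L² − r² sin²θ); with ω constant, a = ω²·d²x/dθ².
d²x/dθ² = −r cosθ − r²(cos2θ)/√u − r⁴ sin²2θ/(4u^{3/2}),  u = L² − r² sin²θ = 0.0710935 m².
Substituting r = 0.0559 m, L = 0.2701 m, θ = 129.5°: d²x/dθ² = +0.037669 m.
a = ω²·d²x/dθ² = (189.3)²·(+0.037669) = +1350.3 m/s²;  |a| = 1350.3 m/s².

1350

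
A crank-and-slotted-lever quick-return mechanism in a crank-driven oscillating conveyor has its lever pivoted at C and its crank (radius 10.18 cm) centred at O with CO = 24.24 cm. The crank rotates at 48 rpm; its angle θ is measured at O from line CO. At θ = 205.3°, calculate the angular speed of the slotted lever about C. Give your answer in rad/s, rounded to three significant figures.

ω = 5.027 rad/s (from 48 rpm).
Crank pin A relative to C: A = (d + r cosθ, r sinθ); lever angle φ = atan2(r sinθ, d + r cosθ).
Differentiating tanφ: φ̇ = rω(d cosθ + r)/(d² + r² + 2dr cosθ).
d² + r² + 2dr cosθ = |CA|² = 0.0245021 m²;  d cosθ + r = -0.11735 m.
|ω_lever| = |0.1018·5.027·-0.11735| / 0.0245021 = 2.4507 rad/s.

2.45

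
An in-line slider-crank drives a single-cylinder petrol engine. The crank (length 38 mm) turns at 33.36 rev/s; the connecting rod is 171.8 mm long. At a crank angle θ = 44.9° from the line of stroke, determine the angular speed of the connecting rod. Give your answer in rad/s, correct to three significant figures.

33.2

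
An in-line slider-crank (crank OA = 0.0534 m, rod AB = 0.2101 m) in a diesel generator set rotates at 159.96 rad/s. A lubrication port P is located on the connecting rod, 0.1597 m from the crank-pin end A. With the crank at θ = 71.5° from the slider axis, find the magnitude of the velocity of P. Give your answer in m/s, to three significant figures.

ω = 160 rad/s.  Crank-pin speed |V_A| = rω = 8.5419 m/s, perpendicular to OA.
Rod angle: sinφ = −(r/L) sinθ ⇒ φ = -13.947°; ω_rod = −rω cosθ/√(L²−r²sin²θ) = -13.292 rad/s.
V_P = V_A + ω_rod × AP, with AP = 0.1597 m along the rod.
Components: V_Px = −rω sinθ − a·ω_rod·sinφ = -8.6121 m/s;  V_Py = rω cosθ + a·ω_rod·cosφ = +0.65018 m/s.
|V_P| = √(V_Px² + V_Py²) = 8.6366 m/s.

8.64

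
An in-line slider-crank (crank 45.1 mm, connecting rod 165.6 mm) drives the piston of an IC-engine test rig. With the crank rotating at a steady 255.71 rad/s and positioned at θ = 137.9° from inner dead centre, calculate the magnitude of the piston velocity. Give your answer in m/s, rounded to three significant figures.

ω = 255.7 rad/s
For an in-line slider-crank, x = r cosθ + √(L² − r² sin²θ), so v = −rω sinθ·[1 + r cosθ/√(L² − r² sin²θ)].
With r = 0.0451 m, L = 0.1656 m, θ = 137.9°: √(L² − r² sin²θ) = 0.16282 m.
v = −0.0451·255.7·0.67043·[1 + 0.0451·-0.74198/0.16282] = -6.1426 m/s.
|v| = 6.1426 m/s.

6.14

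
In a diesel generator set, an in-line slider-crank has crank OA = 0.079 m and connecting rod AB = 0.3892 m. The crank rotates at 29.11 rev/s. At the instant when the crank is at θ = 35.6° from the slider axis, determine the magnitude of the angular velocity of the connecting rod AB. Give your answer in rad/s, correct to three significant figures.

30.4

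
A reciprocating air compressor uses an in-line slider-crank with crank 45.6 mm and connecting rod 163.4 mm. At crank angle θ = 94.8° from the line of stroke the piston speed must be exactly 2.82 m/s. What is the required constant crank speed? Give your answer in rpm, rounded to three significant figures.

For an in-line slider-crank, |v_piston| = rω|sinθ|·[1 + r cosθ/√(L² − r² sin²θ)].
With r = 0.0456 m, L = 0.1634 m, θ = 94.8°: the bracketed kinematic factor |dx/dθ| = 0.044335 m.
ω = v/|dx/dθ| = 2.82/0.044335 = 63.606 rad/s.
N = 60ω/(2π) = 607.39 rpm.

607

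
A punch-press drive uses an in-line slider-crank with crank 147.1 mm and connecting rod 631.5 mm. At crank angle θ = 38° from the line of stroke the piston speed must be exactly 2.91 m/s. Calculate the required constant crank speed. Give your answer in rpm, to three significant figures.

For an in-line slider-crank, |v_piston| = rω|sinθ|·[1 + r cosθ/√(L² − r² sin²θ)].
With r = 0.1471 m, L = 0.6315 m, θ = 38°: the bracketed kinematic factor |dx/dθ| = 0.10736 m.
ω = v/|dx/dθ| = 2.91/0.10736 = 27.105 rad/s.
N = 60ω/(2π) = 258.83 rpm.

259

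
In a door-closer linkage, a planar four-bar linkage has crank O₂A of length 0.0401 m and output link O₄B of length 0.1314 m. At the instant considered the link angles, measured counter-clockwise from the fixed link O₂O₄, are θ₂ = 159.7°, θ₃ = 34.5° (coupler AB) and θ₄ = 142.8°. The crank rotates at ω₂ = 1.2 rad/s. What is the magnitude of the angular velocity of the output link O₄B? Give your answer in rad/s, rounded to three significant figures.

0.315

ω₂ = 1.2 rad/s
Differentiating the loop-closure r₂e^{iθ₂}+r₃e^{iθ₃}=r₁+r₄e^{iθ₄} gives r₂ω₂e^{iθ₂}+r₃ω₃e^{iθ₃}=r₄ω₄e^{iθ₄}.
Eliminating the other unknown: ω₄ = r₂ω₂ sin(θ₂−θ₃) / [r₄ sin(θ₄−θ₃)].
Numerator sine = +0.81714; denominator sine = +0.94943.
Result = 0.0401·1.2·(+0.81714) / (0.1314·(+0.94943)) = +0.31519 rad/s; magnitude 0.31519 rad/s.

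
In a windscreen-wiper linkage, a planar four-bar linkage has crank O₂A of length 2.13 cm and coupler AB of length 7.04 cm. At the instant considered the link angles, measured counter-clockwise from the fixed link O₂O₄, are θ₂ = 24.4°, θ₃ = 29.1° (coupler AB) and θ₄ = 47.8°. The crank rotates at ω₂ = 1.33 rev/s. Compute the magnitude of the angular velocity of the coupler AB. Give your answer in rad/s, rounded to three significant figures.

3.13

ω₂ = 8.357 rad/s (from 1.33 rev/s).
Differentiating the loop-closure r₂e^{iθ₂}+r₃e^{iθ₃}=r₁+r₄e^{iθ₄} gives r₂ω₂e^{iθ₂}+r₃ω₃e^{iθ₃}=r₄ω₄e^{iθ₄}.
Eliminating the other unknown: ω₃ = r₂ω₂ sin(θ₄−θ₂) / [r₃ sin(θ₃−θ₄)].
Numerator sine = +0.39715; denominator sine = -0.32061.
Result = 0.0213·8.357·(+0.39715) / (0.0704·(-0.32061)) = -3.1319 rad/s; magnitude 3.1319 rad/s.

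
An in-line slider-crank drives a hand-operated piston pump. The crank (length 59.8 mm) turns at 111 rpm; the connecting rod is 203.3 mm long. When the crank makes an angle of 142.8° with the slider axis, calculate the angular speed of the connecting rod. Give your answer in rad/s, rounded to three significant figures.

2.77

ω = 11.62 rad/s (converted from 111 rpm).
The rod makes angle φ with the slider axis where L sinφ = r sinθ; differentiating, L cosφ·φ̇ = r ω cosθ.
L cosφ = √(L² − r² sin²θ) = 0.20006 m.
|ω_rod| = r ω |cosθ| / √(L² − r² sin²θ) = 0.0598·11.62·0.79653/0.20006 = 2.7676 rad/s.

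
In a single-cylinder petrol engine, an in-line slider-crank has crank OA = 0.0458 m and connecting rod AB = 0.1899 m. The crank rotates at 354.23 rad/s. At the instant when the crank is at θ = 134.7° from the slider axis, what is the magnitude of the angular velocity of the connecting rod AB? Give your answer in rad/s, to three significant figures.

61.0

ω = 354.2 rad/s
The rod makes angle φ with the slider axis where L sinφ = r sinθ; differentiating, L cosφ·φ̇ = r ω cosθ.
L cosφ = √(L² − r² sin²θ) = 0.18709 m.
|ω_rod| = r ω |cosθ| / √(L² − r² sin²θ) = 0.0458·354.2·0.70339/0.18709 = 60.996 rad/s.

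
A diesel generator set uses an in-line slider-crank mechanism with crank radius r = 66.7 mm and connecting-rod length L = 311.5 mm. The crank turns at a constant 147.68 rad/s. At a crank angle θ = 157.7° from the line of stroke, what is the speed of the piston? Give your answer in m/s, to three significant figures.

ω = 147.7 rad/s
For an in-line slider-crank, x = r cosθ + √(L² − r² sin²θ), so v = −rω sinθ·[1 + r cosθ/√(L² − r² sin²θ)].
With r = 0.0667 m, L = 0.3115 m, θ = 157.7°: √(L² − r² sin²θ) = 0.31047 m.
v = −0.0667·147.7·0.37946·[1 + 0.0667·-0.92521/0.31047] = -2.9948 m/s.
|v| = 2.9948 m/s.

2.99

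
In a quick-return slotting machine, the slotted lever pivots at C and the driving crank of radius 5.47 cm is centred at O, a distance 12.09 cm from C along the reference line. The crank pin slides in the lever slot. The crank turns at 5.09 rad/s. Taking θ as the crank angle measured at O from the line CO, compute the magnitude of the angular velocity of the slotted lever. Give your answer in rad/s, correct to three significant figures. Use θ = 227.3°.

0.879

ω = 5.09 rad/s
Crank pin A relative to C: A = (d + r cosθ, r sinθ); lever angle φ = atan2(r sinθ, d + r cosθ).
Differentiating tanφ: φ̇ = rω(d cosθ + r)/(d² + r² + 2dr cosθ).
d² + r² + 2dr cosθ = |CA|² = 0.00863925 m²;  d cosθ + r = -0.02729 m.
|ω_lever| = |0.0547·5.09·-0.02729| / 0.00863925 = 0.87948 rad/s.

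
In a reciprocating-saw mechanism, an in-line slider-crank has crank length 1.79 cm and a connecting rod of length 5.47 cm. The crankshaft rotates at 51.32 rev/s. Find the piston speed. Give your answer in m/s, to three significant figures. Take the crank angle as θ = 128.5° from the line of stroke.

3.57

ω = 2π·51.3 = 322.5 rad/s
For an in-line slider-crank, x = r cosθ + √(L² − r² sin²θ), so v = −rω sinθ·[1 + r cosθ/√(L² − r² sin²θ)].
With r = 0.0179 m, L = 0.0547 m, θ = 128.5°: √(L² − r² sin²θ) = 0.052876 m.
v = −0.0179·322.5·0.78261·[1 + 0.0179·-0.62251/0.052876] = -3.5652 m/s.
|v| = 3.5652 m/s.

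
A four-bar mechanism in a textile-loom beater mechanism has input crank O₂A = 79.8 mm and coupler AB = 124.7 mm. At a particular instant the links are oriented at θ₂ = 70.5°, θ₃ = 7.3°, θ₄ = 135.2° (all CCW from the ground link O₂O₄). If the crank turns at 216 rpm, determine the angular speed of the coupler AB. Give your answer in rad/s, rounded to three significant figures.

ω₂ = 22.62 rad/s (from 216 rpm).
Differentiating the loop-closure r₂e^{iθ₂}+r₃e^{iθ₃}=r₁+r₄e^{iθ₄} gives r₂ω₂e^{iθ₂}+r₃ω₃e^{iθ₃}=r₄ω₄e^{iθ₄}.
Eliminating the other unknown: ω₃ = r₂ω₂ sin(θ₄−θ₂) / [r₃ sin(θ₃−θ₄)].
Numerator sine = +0.90408; denominator sine = -0.78908.
Result = 0.0798·22.62·(+0.90408) / (0.1247·(-0.78908)) = -16.585 rad/s; magnitude 16.585 rad/s.

16.6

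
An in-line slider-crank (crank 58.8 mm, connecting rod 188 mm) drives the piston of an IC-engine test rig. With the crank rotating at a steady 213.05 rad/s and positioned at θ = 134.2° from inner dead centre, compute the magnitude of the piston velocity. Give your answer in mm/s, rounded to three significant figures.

6970

ω = 213.1 rad/s
For an in-line slider-crank, x = r cosθ + √(L² − r² sin²θ), so v = −rω sinθ·[1 + r cosθ/√(L² − r² sin²θ)].
With r = 0.0588 m, L = 0.188 m, θ = 134.2°: √(L² − r² sin²θ) = 0.18321 m.
v = −0.0588·213.1·0.71691·[1 + 0.0588·-0.69717/0.18321] = -6.9715 m/s.
|v| = 6.9715 m/s = 6971.5 mm/s.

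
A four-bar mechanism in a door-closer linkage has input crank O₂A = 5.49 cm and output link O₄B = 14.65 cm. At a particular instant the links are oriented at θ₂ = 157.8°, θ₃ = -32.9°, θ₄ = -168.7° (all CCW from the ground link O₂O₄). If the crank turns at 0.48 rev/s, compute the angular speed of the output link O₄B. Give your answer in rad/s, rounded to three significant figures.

0.301

ω₂ = 3.016 rad/s (from 0.48 rev/s).
Differentiating the loop-closure r₂e^{iθ₂}+r₃e^{iθ₃}=r₁+r₄e^{iθ₄} gives r₂ω₂e^{iθ₂}+r₃ω₃e^{iθ₃}=r₄ω₄e^{iθ₄}.
Eliminating the other unknown: ω₄ = r₂ω₂ sin(θ₂−θ₃) / [r₄ sin(θ₄−θ₃)].
Numerator sine = -0.18567; denominator sine = -0.69717.
Result = 0.0549·3.016·(-0.18567) / (0.1465·(-0.69717)) = +0.30099 rad/s; magnitude 0.30099 rad/s.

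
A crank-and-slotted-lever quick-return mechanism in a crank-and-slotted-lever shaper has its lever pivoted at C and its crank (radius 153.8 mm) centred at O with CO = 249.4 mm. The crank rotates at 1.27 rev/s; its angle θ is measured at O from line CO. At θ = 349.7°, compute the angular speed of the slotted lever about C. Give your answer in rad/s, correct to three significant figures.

3.04

ω = 7.98 rad/s (from 1.27 rev/s).
Crank pin A relative to C: A = (d + r cosθ, r sinθ); lever angle φ = atan2(r sinθ, d + r cosθ).
Differentiating tanφ: φ̇ = rω(d cosθ + r)/(d² + r² + 2dr cosθ).
d² + r² + 2dr cosθ = |CA|² = 0.161334 m²;  d cosθ + r = +0.39918 m.
|ω_lever| = |0.1538·7.98·+0.39918| / 0.161334 = 3.0366 rad/s.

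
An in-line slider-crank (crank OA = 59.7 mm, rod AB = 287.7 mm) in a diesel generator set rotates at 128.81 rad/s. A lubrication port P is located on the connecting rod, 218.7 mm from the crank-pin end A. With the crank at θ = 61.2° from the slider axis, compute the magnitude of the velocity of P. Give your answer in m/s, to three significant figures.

7.31

ω = 128.8 rad/s.  Crank-pin speed |V_A| = rω = 7.69 m/s, perpendicular to OA.
Rod angle: sinφ = −(r/L) sinθ ⇒ φ = -10.477°; ω_rod = −rω cosθ/√(L²−r²sin²θ) = -13.095 rad/s.
V_P = V_A + ω_rod × AP, with AP = 0.2187 m along the rod.
Components: V_Px = −rω sinθ − a·ω_rod·sinφ = -7.2595 m/s;  V_Py = rω cosθ + a·ω_rod·cosφ = +0.8885 m/s.
|V_P| = √(V_Px² + V_Py²) = 7.3137 m/s.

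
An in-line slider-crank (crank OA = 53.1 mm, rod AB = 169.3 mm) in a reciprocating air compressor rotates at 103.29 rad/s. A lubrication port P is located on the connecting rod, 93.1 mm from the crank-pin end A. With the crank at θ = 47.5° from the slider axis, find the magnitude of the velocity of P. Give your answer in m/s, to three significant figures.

4.83

ω = 103.3 rad/s.  Crank-pin speed |V_A| = rω = 5.4847 m/s, perpendicular to OA.
Rod angle: sinφ = −(r/L) sinθ ⇒ φ = -13.370°; ω_rod = −rω cosθ/√(L²−r²sin²θ) = -22.496 rad/s.
V_P = V_A + ω_rod × AP, with AP = 0.0931 m along the rod.
Components: V_Px = −rω sinθ − a·ω_rod·sinφ = -4.5281 m/s;  V_Py = rω cosθ + a·ω_rod·cosφ = +1.6678 m/s.
|V_P| = √(V_Px² + V_Py²) = 4.8254 m/s.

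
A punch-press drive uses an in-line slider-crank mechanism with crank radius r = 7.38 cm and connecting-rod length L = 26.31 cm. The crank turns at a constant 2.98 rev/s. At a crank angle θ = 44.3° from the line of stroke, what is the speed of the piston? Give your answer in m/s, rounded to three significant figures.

ω = 2π·2.98 = 18.72 rad/s
For an in-line slider-crank, x = r cosθ + √(L² − r² sin²θ), so v = −rω sinθ·[1 + r cosθ/√(L² − r² sin²θ)].
With r = 0.0738 m, L = 0.2631 m, θ = 44.3°: √(L² − r² sin²θ) = 0.258 m.
v = −0.0738·18.72·0.69842·[1 + 0.0738·0.71569/0.258] = -1.1627 m/s.
|v| = 1.1627 m/s.

1.16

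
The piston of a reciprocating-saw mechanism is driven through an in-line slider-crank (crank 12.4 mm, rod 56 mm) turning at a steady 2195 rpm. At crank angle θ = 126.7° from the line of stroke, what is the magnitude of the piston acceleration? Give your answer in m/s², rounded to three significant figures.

432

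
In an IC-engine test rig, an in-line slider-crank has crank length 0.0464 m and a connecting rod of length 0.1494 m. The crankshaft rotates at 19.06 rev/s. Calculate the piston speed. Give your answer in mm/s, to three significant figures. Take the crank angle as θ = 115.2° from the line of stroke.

4340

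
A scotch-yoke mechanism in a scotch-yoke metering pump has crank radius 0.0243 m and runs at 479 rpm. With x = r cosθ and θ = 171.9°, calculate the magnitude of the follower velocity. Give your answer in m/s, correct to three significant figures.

0.172

ω = 50.16 rad/s (from 479 rpm).
x = r cosθ ⇒ ẋ = −rω sinθ.
|v| = rω|sinθ| = 0.0243·50.16·|sin 171.9°| = 0.17175 m/s.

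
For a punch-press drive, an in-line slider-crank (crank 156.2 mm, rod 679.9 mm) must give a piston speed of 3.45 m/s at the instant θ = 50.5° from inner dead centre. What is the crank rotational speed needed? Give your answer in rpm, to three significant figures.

238

For an in-line slider-crank, |v_piston| = rω|sinθ|·[1 + r cosθ/√(L² − r² sin²θ)].
With r = 0.1562 m, L = 0.6799 m, θ = 50.5°: the bracketed kinematic factor |dx/dθ| = 0.13842 m.
ω = v/|dx/dθ| = 3.45/0.13842 = 24.923 rad/s.
N = 60ω/(2π) = 238 rpm.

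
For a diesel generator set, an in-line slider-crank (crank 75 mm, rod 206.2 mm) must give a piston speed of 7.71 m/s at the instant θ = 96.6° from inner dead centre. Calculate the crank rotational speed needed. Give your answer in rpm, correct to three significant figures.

1030

For an in-line slider-crank, |v_piston| = rω|sinθ|·[1 + r cosθ/√(L² − r² sin²θ)].
With r = 0.075 m, L = 0.2062 m, θ = 96.6°: the bracketed kinematic factor |dx/dθ| = 0.071163 m.
ω = v/|dx/dθ| = 7.71/0.071163 = 108.34 rad/s.
N = 60ω/(2π) = 1034.6 rpm.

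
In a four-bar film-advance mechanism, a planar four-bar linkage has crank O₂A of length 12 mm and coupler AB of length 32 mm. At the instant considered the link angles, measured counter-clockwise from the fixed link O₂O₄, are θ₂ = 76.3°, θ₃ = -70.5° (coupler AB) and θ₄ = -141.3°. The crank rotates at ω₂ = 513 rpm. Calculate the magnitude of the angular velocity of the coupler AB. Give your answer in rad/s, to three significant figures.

ω₂ = 53.72 rad/s (from 513 rpm).
Differentiating the loop-closure r₂e^{iθ₂}+r₃e^{iθ₃}=r₁+r₄e^{iθ₄} gives r₂ω₂e^{iθ₂}+r₃ω₃e^{iθ₃}=r₄ω₄e^{iθ₄}.
Eliminating the other unknown: ω₃ = r₂ω₂ sin(θ₄−θ₂) / [r₃ sin(θ₃−θ₄)].
Numerator sine = +0.61015; denominator sine = +0.94438.
Result = 0.012·53.72·(+0.61015) / (0.032·(+0.94438)) = +13.016 rad/s; magnitude 13.016 rad/s.

13.0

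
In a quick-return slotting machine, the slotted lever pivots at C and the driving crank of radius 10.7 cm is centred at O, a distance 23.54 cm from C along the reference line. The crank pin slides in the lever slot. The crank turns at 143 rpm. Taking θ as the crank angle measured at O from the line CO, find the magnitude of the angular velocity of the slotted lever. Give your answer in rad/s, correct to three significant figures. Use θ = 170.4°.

ω = 14.97 rad/s (from 143 rpm).
Crank pin A relative to C: A = (d + r cosθ, r sinθ); lever angle φ = atan2(r sinθ, d + r cosθ).
Differentiating tanφ: φ̇ = rω(d cosθ + r)/(d² + r² + 2dr cosθ).
d² + r² + 2dr cosθ = |CA|² = 0.017192 m²;  d cosθ + r = -0.1251 m.
|ω_lever| = |0.107·14.97·-0.1251| / 0.017192 = 11.66 rad/s.

11.7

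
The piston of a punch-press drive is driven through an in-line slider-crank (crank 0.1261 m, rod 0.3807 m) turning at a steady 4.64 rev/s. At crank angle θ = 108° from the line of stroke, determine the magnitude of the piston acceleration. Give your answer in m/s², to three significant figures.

63.0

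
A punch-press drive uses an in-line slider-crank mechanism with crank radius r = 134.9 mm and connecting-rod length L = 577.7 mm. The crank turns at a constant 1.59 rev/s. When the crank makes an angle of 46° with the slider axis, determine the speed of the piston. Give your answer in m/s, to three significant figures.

ω = 2π·1.59 = 9.99 rad/s
For an in-line slider-crank, x = r cosθ + √(L² − r² sin²θ), so v = −rω sinθ·[1 + r cosθ/√(L² − r² sin²θ)].
With r = 0.1349 m, L = 0.5777 m, θ = 46°: √(L² − r² sin²θ) = 0.56949 m.
v = −0.1349·9.99·0.71934·[1 + 0.1349·0.69466/0.56949] = -1.129 m/s.
|v| = 1.129 m/s.

1.13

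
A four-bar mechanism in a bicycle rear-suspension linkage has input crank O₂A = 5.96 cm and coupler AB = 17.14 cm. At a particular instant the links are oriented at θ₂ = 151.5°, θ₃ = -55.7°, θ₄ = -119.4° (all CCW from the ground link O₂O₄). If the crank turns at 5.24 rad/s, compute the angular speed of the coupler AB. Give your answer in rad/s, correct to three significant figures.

ω₂ = 5.24 rad/s
Differentiating the loop-closure r₂e^{iθ₂}+r₃e^{iθ₃}=r₁+r₄e^{iθ₄} gives r₂ω₂e^{iθ₂}+r₃ω₃e^{iθ₃}=r₄ω₄e^{iθ₄}.
Eliminating the other unknown: ω₃ = r₂ω₂ sin(θ₄−θ₂) / [r₃ sin(θ₃−θ₄)].
Numerator sine = +0.99988; denominator sine = +0.89649.
Result = 0.0596·5.24·(+0.99988) / (0.1714·(+0.89649)) = +2.0322 rad/s; magnitude 2.0322 rad/s.

2.03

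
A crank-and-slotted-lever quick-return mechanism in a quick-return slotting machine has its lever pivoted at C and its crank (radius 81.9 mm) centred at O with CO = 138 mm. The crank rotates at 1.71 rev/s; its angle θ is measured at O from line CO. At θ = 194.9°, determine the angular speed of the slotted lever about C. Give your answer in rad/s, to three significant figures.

ω = 10.74 rad/s (from 1.71 rev/s).
Crank pin A relative to C: A = (d + r cosθ, r sinθ); lever angle φ = atan2(r sinθ, d + r cosθ).
Differentiating tanφ: φ̇ = rω(d cosθ + r)/(d² + r² + 2dr cosθ).
d² + r² + 2dr cosθ = |CA|² = 0.00390726 m²;  d cosθ + r = -0.05146 m.
|ω_lever| = |0.0819·10.74·-0.05146| / 0.00390726 = 11.589 rad/s.

11.6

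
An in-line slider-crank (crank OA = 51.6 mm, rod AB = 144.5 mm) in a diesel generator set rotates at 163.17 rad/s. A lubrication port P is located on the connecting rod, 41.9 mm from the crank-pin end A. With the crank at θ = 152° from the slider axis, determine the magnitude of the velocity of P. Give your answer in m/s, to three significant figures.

ω = 163.2 rad/s.  Crank-pin speed |V_A| = rω = 8.4196 m/s, perpendicular to OA.
Rod angle: sinφ = −(r/L) sinθ ⇒ φ = -9.651°; ω_rod = −rω cosθ/√(L²−r²sin²θ) = +52.185 rad/s.
V_P = V_A + ω_rod × AP, with AP = 0.0419 m along the rod.
Components: V_Px = −rω sinθ − a·ω_rod·sinφ = -3.5862 m/s;  V_Py = rω cosθ + a·ω_rod·cosφ = -5.2784 m/s.
|V_P| = √(V_Px² + V_Py²) = 6.3814 m/s.

6.38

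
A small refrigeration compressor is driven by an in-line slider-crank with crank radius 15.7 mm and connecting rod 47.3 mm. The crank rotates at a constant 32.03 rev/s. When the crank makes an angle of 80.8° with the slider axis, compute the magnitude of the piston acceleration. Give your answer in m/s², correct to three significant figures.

110

ω = 2π·32 = 201.3 rad/s
x(θ) = r cosθ + √(L² − r² sin²θ); with ω constant, a = ω²·d²x/dθ².
d²x/dθ² = −r cosθ − r²(cos2θ)/√u − r⁴ sin²2θ/(4u^{3/2}),  u = L² − r² sin²θ = 0.0019971 m².
Substituting r = 0.0157 m, L = 0.0473 m, θ = 80.8°: d²x/dθ² = +0.0027066 m.
a = ω²·d²x/dθ² = (201.3)²·(+0.0027066) = +109.62 m/s²;  |a| = 109.62 m/s².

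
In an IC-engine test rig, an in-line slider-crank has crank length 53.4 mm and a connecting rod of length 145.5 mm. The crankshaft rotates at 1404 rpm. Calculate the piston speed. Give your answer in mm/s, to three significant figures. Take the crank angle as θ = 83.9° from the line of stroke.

8130

ω = 2π·1404/60 = 147 rad/s
For an in-line slider-crank, x = r cosθ + √(L² − r² sin²θ), so v = −rω sinθ·[1 + r cosθ/√(L² − r² sin²θ)].
With r = 0.0534 m, L = 0.1455 m, θ = 83.9°: √(L² − r² sin²θ) = 0.13547 m.
v = −0.0534·147·0.99434·[1 + 0.0534·0.10626/0.13547] = -8.1338 m/s.
|v| = 8.1338 m/s = 8133.8 mm/s.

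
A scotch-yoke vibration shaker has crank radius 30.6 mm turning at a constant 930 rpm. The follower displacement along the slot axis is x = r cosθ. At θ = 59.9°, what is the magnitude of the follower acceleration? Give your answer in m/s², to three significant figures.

ω = 97.39 rad/s (from 930 rpm).
x = r cosθ ⇒ ẍ = −rω² cosθ (ω constant).
|a| = rω²|cosθ| = 0.0306·(97.39)²·|cos 59.9°| = 145.55 m/s².

146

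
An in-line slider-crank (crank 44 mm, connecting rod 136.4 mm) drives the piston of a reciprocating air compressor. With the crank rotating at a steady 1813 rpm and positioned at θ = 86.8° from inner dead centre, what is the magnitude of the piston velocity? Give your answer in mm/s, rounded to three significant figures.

8500

ω = 2π·1813/60 = 189.9 rad/s
For an in-line slider-crank, x = r cosθ + √(L² − r² sin²θ), so v = −rω sinθ·[1 + r cosθ/√(L² − r² sin²θ)].
With r = 0.044 m, L = 0.1364 m, θ = 86.8°: √(L² − r² sin²θ) = 0.12913 m.
v = −0.044·189.9·0.99844·[1 + 0.044·0.05582/0.12913] = -8.4993 m/s.
|v| = 8.4993 m/s = 8499.3 mm/s.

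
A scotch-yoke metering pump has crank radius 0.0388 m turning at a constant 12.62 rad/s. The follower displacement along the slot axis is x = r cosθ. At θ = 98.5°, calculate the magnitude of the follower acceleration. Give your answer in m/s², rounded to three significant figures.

0.913

ω = 12.62 rad/s
x = r cosθ ⇒ ẍ = −rω² cosθ (ω constant).
|a| = rω²|cosθ| = 0.0388·(12.62)²·|cos 98.5°| = 0.91338 m/s².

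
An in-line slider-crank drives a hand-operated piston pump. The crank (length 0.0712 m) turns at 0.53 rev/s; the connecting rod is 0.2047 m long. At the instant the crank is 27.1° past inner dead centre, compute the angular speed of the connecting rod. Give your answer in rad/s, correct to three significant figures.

ω = 3.33 rad/s (converted from 0.53 rev/s).
The rod makes angle φ with the slider axis where L sinφ = r sinθ; differentiating, L cosφ·φ̇ = r ω cosθ.
L cosφ = √(L² − r² sin²θ) = 0.20211 m.
|ω_rod| = r ω |cosθ| / √(L² − r² sin²θ) = 0.0712·3.33·0.89021/0.20211 = 1.0443 rad/s.

1.04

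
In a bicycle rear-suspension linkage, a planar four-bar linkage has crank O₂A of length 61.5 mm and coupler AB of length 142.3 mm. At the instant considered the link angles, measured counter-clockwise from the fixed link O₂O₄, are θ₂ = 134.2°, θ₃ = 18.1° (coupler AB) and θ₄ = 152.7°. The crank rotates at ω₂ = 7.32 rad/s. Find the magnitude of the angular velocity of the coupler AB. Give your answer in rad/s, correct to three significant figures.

ω₂ = 7.32 rad/s
Differentiating the loop-closure r₂e^{iθ₂}+r₃e^{iθ₃}=r₁+r₄e^{iθ₄} gives r₂ω₂e^{iθ₂}+r₃ω₃e^{iθ₃}=r₄ω₄e^{iθ₄}.
Eliminating the other unknown: ω₃ = r₂ω₂ sin(θ₄−θ₂) / [r₃ sin(θ₃−θ₄)].
Numerator sine = +0.31730; denominator sine = -0.71203.
Result = 0.0615·7.32·(+0.31730) / (0.1423·(-0.71203)) = -1.4098 rad/s; magnitude 1.4098 rad/s.

1.41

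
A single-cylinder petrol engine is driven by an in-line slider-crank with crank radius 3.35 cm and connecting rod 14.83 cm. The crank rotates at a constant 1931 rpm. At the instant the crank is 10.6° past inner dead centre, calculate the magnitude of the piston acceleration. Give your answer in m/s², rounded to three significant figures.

ω = 2π·1931/60 = 202.2 rad/s
x(θ) = r cosθ + √(L² − r² sin²θ); with ω constant, a = ω²·d²x/dθ².
d²x/dθ² = −r cosθ − r²(cos2θ)/√u − r⁴ sin²2θ/(4u^{3/2}),  u = L² − r² sin²θ = 0.0219549 m².
Substituting r = 0.0335 m, L = 0.1483 m, θ = 10.6°: d²x/dθ² = -0.040002 m.
a = ω²·d²x/dθ² = (202.2)²·(-0.040002) = -1635.7 m/s²;  |a| = 1635.7 m/s².

1640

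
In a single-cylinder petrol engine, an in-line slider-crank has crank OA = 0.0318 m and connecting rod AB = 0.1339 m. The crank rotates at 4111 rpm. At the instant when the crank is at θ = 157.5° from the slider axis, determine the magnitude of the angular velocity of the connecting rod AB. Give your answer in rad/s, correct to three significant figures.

94.9

ω = 430.5 rad/s (converted from 4111 rpm).
The rod makes angle φ with the slider axis where L sinφ = r sinθ; differentiating, L cosφ·φ̇ = r ω cosθ.
L cosφ = √(L² − r² sin²θ) = 0.13335 m.
|ω_rod| = r ω |cosθ| / √(L² − r² sin²θ) = 0.0318·430.5·0.92388/0.13335 = 94.85 rad/s.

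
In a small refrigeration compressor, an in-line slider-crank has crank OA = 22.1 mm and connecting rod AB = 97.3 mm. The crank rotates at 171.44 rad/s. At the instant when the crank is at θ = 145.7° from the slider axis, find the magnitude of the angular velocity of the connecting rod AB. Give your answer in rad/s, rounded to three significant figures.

32.4

ω = 171.4 rad/s
The rod makes angle φ with the slider axis where L sinφ = r sinθ; differentiating, L cosφ·φ̇ = r ω cosθ.
L cosφ = √(L² − r² sin²θ) = 0.0965 m.
|ω_rod| = r ω |cosθ| / √(L² − r² sin²θ) = 0.0221·171.4·0.82610/0.0965 = 32.435 rad/s.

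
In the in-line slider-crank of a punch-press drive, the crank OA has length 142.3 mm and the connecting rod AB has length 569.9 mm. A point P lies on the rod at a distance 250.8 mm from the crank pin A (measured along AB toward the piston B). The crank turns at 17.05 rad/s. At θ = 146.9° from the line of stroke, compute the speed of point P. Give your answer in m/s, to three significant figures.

ω = 17.05 rad/s.  Crank-pin speed |V_A| = rω = 2.4262 m/s, perpendicular to OA.
Rod angle: sinφ = −(r/L) sinθ ⇒ φ = -7.837°; ω_rod = −rω cosθ/√(L²−r²sin²θ) = +3.6 rad/s.
V_P = V_A + ω_rod × AP, with AP = 0.2508 m along the rod.
Components: V_Px = −rω sinθ − a·ω_rod·sinφ = -1.2018 m/s;  V_Py = rω cosθ + a·ω_rod·cosφ = -1.138 m/s.
|V_P| = √(V_Px² + V_Py²) = 1.6552 m/s.

1.66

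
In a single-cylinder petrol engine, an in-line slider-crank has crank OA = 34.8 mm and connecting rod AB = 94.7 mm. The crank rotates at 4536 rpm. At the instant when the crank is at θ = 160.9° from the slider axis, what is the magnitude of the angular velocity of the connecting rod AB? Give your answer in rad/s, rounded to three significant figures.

166

ω = 475 rad/s (converted from 4536 rpm).
The rod makes angle φ with the slider axis where L sinφ = r sinθ; differentiating, L cosφ·φ̇ = r ω cosθ.
L cosφ = √(L² − r² sin²θ) = 0.094013 m.
|ω_rod| = r ω |cosθ| / √(L² − r² sin²θ) = 0.0348·475·0.94495/0.094013 = 166.15 rad/s.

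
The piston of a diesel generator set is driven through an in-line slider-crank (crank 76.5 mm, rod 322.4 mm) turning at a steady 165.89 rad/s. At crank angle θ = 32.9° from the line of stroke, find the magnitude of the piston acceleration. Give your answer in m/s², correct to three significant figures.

ω = 165.9 rad/s
x(θ) = r cosθ + √(L² − r² sin²θ); with ω constant, a = ω²·d²x/dθ².
d²x/dθ² = −r cosθ − r²(cos2θ)/√u − r⁴ sin²2θ/(4u^{3/2}),  u = L² − r² sin²θ = 0.102215 m².
Substituting r = 0.0765 m, L = 0.3224 m, θ = 32.9°: d²x/dθ² = -0.071952 m.
a = ω²·d²x/dθ² = (165.9)²·(-0.071952) = -1980.1 m/s²;  |a| = 1980.1 m/s².

1980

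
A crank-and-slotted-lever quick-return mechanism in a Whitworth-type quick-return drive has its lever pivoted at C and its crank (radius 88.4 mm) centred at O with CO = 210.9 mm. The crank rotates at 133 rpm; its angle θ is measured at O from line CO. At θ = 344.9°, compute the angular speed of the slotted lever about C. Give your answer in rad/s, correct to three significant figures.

ω = 13.93 rad/s (from 133 rpm).
Crank pin A relative to C: A = (d + r cosθ, r sinθ); lever angle φ = atan2(r sinθ, d + r cosθ).
Differentiating tanφ: φ̇ = rω(d cosθ + r)/(d² + r² + 2dr cosθ).
d² + r² + 2dr cosθ = |CA|² = 0.0882931 m²;  d cosθ + r = +0.29202 m.
|ω_lever| = |0.0884·13.93·+0.29202| / 0.0882931 = 4.0721 rad/s.

4.07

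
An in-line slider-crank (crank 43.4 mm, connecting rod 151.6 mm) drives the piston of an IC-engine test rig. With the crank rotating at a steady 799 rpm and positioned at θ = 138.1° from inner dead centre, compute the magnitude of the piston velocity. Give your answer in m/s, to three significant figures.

1.90

ω = 2π·799/60 = 83.67 rad/s
For an in-line slider-crank, x = r cosθ + √(L² − r² sin²θ), so v = −rω sinθ·[1 + r cosθ/√(L² − r² sin²θ)].
With r = 0.0434 m, L = 0.1516 m, θ = 138.1°: √(L² − r² sin²θ) = 0.1488 m.
v = −0.0434·83.67·0.66783·[1 + 0.0434·-0.74431/0.1488] = -1.8987 m/s.
|v| = 1.8987 m/s.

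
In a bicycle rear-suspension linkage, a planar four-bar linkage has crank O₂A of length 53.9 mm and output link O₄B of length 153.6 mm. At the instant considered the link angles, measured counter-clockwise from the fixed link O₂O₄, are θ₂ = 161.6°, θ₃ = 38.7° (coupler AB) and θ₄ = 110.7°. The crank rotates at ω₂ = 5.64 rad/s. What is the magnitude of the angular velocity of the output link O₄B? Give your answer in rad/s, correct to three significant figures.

ω₂ = 5.64 rad/s
Differentiating the loop-closure r₂e^{iθ₂}+r₃e^{iθ₃}=r₁+r₄e^{iθ₄} gives r₂ω₂e^{iθ₂}+r₃ω₃e^{iθ₃}=r₄ω₄e^{iθ₄}.
Eliminating the other unknown: ω₄ = r₂ω₂ sin(θ₂−θ₃) / [r₄ sin(θ₄−θ₃)].
Numerator sine = +0.83962; denominator sine = +0.95106.
Result = 0.0539·5.64·(+0.83962) / (0.1536·(+0.95106)) = +1.7472 rad/s; magnitude 1.7472 rad/s.

1.75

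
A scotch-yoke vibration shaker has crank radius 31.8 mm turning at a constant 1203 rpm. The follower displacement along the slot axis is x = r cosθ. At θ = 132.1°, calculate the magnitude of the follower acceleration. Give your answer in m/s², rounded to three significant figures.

338

ω = 126 rad/s (from 1203 rpm).
x = r cosθ ⇒ ẍ = −rω² cosθ (ω constant).
|a| = rω²|cosθ| = 0.0318·(126)²·|cos 132.1°| = 338.35 m/s².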